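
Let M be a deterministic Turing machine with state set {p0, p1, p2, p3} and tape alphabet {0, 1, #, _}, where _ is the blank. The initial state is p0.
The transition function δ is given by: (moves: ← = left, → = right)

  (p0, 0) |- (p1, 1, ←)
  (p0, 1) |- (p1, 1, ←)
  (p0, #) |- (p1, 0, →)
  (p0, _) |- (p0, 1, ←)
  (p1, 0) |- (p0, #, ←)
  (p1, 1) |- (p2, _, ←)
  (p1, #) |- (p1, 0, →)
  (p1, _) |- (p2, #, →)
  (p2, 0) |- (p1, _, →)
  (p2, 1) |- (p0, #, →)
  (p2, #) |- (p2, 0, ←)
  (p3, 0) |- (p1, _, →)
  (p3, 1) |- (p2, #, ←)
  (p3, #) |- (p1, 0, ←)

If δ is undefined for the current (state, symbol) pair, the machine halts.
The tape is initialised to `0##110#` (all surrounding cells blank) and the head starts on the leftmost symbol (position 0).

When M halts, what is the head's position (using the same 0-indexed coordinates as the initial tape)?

4

p0 | _[0]##110#   read 0 → write 1, move ←, go to p1
p1 | [_]1##110#   read _ → write #, move →, go to p2
p2 | #[1]##110#   read 1 → write #, move →, go to p0
p0 | ##[#]#110#   read # → write 0, move →, go to p1
p1 | ##0[#]110#   read # → write 0, move →, go to p1
p1 | ##00[1]10#   read 1 → write _, move ←, go to p2
p2 | ##0[0]_10#   read 0 → write _, move →, go to p1
p1 | ##0_[_]10#   read _ → write #, move →, go to p2
p2 | ##0_#[1]0#   read 1 → write #, move →, go to p0
p0 | ##0_##[0]#   read 0 → write 1, move ←, go to p1
p1 | ##0_#[#]1#   read # → write 0, move →, go to p1
p1 | ##0_#0[1]#   read 1 → write _, move ←, go to p2
p2 | ##0_#[0]_#   read 0 → write _, move →, go to p1
p1 | ##0_#_[_]#   read _ → write #, move →, go to p2
p2 | ##0_#_#[#]   read # → write 0, move ←, go to p2
p2 | ##0_#_[#]0   read # → write 0, move ←, go to p2
p2 | ##0_#[_]00
At halt the head is at cell 4.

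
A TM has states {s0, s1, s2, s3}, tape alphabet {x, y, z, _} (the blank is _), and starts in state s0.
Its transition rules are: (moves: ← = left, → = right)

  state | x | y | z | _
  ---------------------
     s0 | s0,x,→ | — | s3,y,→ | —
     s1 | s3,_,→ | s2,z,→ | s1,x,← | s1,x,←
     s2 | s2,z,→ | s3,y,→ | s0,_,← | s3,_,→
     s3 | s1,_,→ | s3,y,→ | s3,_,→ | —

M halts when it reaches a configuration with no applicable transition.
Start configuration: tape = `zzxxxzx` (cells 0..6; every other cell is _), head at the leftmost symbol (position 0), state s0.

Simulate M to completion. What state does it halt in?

s3

s0 | [z]zxxxzx__   read z → write y, move →, go to s3
s3 | y[z]xxxzx__   read z → write _, move →, go to s3
s3 | y_[x]xxzx__   read x → write _, move →, go to s1
s1 | y__[x]xzx__   read x → write _, move →, go to s3
s3 | y___[x]zx__   read x → write _, move →, go to s1
s1 | y____[z]x__   read z → write x, move ←, go to s1
s1 | y___[_]xx__   read _ → write x, move ←, go to s1
s1 | y__[_]xxx__   read _ → write x, move ←, go to s1
s1 | y_[_]xxxx__   read _ → write x, move ←, go to s1
s1 | y[_]xxxxx__   read _ → write x, move ←, go to s1
s1 | [y]xxxxxx__   read y → write z, move →, go to s2
s2 | z[x]xxxxx__   read x → write z, move →, go to s2
s2 | zz[x]xxxx__   read x → write z, move →, go to s2
s2 | zzz[x]xxx__   read x → write z, move →, go to s2
s2 | zzzz[x]xx__   read x → write z, move →, go to s2
s2 | zzzzz[x]x__   read x → write z, move →, go to s2
s2 | zzzzzz[x]__   read x → write z, move →, go to s2
s2 | zzzzzzz[_]_   read _ → write _, move →, go to s3
s3 | zzzzzzz_[_]
No transition is defined for (s3, _); M halts in state s3.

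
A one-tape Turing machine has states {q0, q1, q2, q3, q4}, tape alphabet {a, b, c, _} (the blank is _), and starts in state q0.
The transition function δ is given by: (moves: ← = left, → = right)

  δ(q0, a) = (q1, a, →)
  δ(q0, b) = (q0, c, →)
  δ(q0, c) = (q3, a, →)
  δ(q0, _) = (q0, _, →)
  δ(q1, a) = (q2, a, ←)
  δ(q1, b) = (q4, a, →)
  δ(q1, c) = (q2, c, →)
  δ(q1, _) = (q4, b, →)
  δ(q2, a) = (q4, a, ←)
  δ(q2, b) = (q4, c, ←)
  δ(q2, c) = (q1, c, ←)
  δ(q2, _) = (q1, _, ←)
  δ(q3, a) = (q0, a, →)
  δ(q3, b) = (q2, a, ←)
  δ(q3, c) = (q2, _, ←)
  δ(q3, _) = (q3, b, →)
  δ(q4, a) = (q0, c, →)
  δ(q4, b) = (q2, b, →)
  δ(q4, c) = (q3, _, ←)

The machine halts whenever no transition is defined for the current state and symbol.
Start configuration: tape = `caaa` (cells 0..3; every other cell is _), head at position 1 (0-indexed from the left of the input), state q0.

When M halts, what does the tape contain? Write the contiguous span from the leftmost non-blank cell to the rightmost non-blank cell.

ca_aa

state=q0 head=1 tape=__c[a]aa   (q0,a)→(q1,a,→)
state=q1 head=2 tape=__ca[a]a   (q1,a)→(q2,a,←)
state=q2 head=1 tape=__c[a]aa   (q2,a)→(q4,a,←)
state=q4 head=0 tape=__[c]aaa   (q4,c)→(q3,_,←)
state=q3 head=-1 tape=_[_]_aaa   (q3,_)→(q3,b,→)
state=q3 head=0 tape=_b[_]aaa   (q3,_)→(q3,b,→)
state=q3 head=1 tape=_bb[a]aa   (q3,a)→(q0,a,→)
state=q0 head=2 tape=_bba[a]a   (q0,a)→(q1,a,→)
state=q1 head=3 tape=_bbaa[a]   (q1,a)→(q2,a,←)
state=q2 head=2 tape=_bba[a]a   (q2,a)→(q4,a,←)
state=q4 head=1 tape=_bb[a]aa   (q4,a)→(q0,c,→)
state=q0 head=2 tape=_bbc[a]a   (q0,a)→(q1,a,→)
state=q1 head=3 tape=_bbca[a]   (q1,a)→(q2,a,←)
state=q2 head=2 tape=_bbc[a]a   (q2,a)→(q4,a,←)
state=q4 head=1 tape=_bb[c]aa   (q4,c)→(q3,_,←)
state=q3 head=0 tape=_b[b]_aa   (q3,b)→(q2,a,←)
state=q2 head=-1 tape=_[b]a_aa   (q2,b)→(q4,c,←)
state=q4 head=-2 tape=[_]ca_aa
The non-blank tape span at halt is ca_aa.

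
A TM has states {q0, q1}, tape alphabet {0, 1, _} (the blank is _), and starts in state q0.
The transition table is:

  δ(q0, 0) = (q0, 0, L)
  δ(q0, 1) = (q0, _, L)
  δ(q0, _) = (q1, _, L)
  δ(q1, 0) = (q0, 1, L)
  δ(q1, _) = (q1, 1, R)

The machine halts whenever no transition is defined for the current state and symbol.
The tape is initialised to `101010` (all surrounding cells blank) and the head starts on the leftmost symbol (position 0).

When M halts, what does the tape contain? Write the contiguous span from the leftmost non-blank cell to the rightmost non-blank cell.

q0 | ____[1]01010   read 1 → write _, move L, go to q0
q0 | ___[_]_01010   read _ → write _, move L, go to q1
q1 | __[_]__01010   read _ → write 1, move R, go to q1
q1 | __1[_]_01010   read _ → write 1, move R, go to q1
q1 | __11[_]01010   read _ → write 1, move R, go to q1
q1 | __111[0]1010   read 0 → write 1, move L, go to q0
q0 | __11[1]11010   read 1 → write _, move L, go to q0
q0 | __1[1]_11010   read 1 → write _, move L, go to q0
q0 | __[1]__11010   read 1 → write _, move L, go to q0
q0 | _[_]___11010   read _ → write _, move L, go to q1
q1 | [_]____11010   read _ → write 1, move R, go to q1
q1 | 1[_]___11010   read _ → write 1, move R, go to q1
q1 | 11[_]__11010   read _ → write 1, move R, go to q1
q1 | 111[_]_11010   read _ → write 1, move R, go to q1
q1 | 1111[_]11010   read _ → write 1, move R, go to q1
q1 | 11111[1]1010
The non-blank tape span at halt is 1111111010.

1111111010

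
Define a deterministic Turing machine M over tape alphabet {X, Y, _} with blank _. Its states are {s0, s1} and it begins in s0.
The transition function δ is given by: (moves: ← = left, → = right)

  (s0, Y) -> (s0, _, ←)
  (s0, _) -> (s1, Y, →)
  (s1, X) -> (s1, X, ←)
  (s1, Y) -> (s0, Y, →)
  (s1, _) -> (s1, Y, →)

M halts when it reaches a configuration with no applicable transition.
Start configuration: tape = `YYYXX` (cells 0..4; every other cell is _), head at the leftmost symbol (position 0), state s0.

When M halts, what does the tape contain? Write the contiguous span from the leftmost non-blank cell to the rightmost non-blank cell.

YYYYYXX

state=s0 head=0 tape=__[Y]YYXX   (s0,Y)→(s0,_,←)
state=s0 head=-1 tape=_[_]_YYXX   (s0,_)→(s1,Y,→)
state=s1 head=0 tape=_Y[_]YYXX   (s1,_)→(s1,Y,→)
state=s1 head=1 tape=_YY[Y]YXX   (s1,Y)→(s0,Y,→)
state=s0 head=2 tape=_YYY[Y]XX   (s0,Y)→(s0,_,←)
state=s0 head=1 tape=_YY[Y]_XX   (s0,Y)→(s0,_,←)
state=s0 head=0 tape=_Y[Y]__XX   (s0,Y)→(s0,_,←)
state=s0 head=-1 tape=_[Y]___XX   (s0,Y)→(s0,_,←)
state=s0 head=-2 tape=[_]____XX   (s0,_)→(s1,Y,→)
state=s1 head=-1 tape=Y[_]___XX   (s1,_)→(s1,Y,→)
state=s1 head=0 tape=YY[_]__XX   (s1,_)→(s1,Y,→)
state=s1 head=1 tape=YYY[_]_XX   (s1,_)→(s1,Y,→)
state=s1 head=2 tape=YYYY[_]XX   (s1,_)→(s1,Y,→)
state=s1 head=3 tape=YYYYY[X]X   (s1,X)→(s1,X,←)
state=s1 head=2 tape=YYYY[Y]XX   (s1,Y)→(s0,Y,→)
state=s0 head=3 tape=YYYYY[X]X
The non-blank tape span at halt is YYYYYXX.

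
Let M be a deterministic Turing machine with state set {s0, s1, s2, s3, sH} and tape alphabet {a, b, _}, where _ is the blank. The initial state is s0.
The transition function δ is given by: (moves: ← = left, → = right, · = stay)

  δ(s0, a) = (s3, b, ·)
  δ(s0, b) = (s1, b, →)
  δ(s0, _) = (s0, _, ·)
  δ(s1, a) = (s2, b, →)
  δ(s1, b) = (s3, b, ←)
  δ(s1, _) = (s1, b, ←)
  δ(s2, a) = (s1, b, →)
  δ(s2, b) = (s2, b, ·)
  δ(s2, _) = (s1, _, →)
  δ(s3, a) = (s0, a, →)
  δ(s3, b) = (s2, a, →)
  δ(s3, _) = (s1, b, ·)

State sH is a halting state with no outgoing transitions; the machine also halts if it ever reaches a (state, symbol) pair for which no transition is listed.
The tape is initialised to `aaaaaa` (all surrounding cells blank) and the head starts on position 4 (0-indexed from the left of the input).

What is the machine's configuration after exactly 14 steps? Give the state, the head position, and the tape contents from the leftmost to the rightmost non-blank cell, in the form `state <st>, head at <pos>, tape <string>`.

state s2, head at 6, tape aaaaaab

s0 | aaaa[a]a_   read a → write b, move ·, go to s3
s3 | aaaa[b]a_   read b → write a, move →, go to s2
s2 | aaaaa[a]_   read a → write b, move →, go to s1
s1 | aaaaab[_]   read _ → write b, move ←, go to s1
s1 | aaaaa[b]b   read b → write b, move ←, go to s3
s3 | aaaa[a]bb   read a → write a, move →, go to s0
s0 | aaaaa[b]b   read b → write b, move →, go to s1
s1 | aaaaab[b]   read b → write b, move ←, go to s3
s3 | aaaaa[b]b   read b → write a, move →, go to s2
s2 | aaaaaa[b]   read b → write b, move ·, go to s2
s2 | aaaaaa[b]   read b → write b, move ·, go to s2
s2 | aaaaaa[b]   read b → write b, move ·, go to s2
s2 | aaaaaa[b]   read b → write b, move ·, go to s2
s2 | aaaaaa[b]   read b → write b, move ·, go to s2
s2 | aaaaaa[b]
After 14 steps: state s2, head at 6, tape aaaaaab.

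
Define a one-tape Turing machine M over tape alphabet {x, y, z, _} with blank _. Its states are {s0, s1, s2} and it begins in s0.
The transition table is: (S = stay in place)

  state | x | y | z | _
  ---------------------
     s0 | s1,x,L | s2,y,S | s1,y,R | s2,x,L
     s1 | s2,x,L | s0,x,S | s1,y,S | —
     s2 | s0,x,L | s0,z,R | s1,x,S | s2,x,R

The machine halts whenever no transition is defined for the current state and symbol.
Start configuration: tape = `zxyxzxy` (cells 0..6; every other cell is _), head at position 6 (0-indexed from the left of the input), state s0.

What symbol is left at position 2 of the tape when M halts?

x

s0 | __zxyxzx[y]_   read y → write y, move S, go to s2
s2 | __zxyxzx[y]_   read y → write z, move R, go to s0
s0 | __zxyxzxz[_]   read _ → write x, move L, go to s2
s2 | __zxyxzx[z]x   read z → write x, move S, go to s1
s1 | __zxyxzx[x]x   read x → write x, move L, go to s2
s2 | __zxyxz[x]xx   read x → write x, move L, go to s0
s0 | __zxyx[z]xxx   read z → write y, move R, go to s1
s1 | __zxyxy[x]xx   read x → write x, move L, go to s2
s2 | __zxyx[y]xxx   read y → write z, move R, go to s0
s0 | __zxyxz[x]xx   read x → write x, move L, go to s1
s1 | __zxyx[z]xxx   read z → write y, move S, go to s1
s1 | __zxyx[y]xxx   read y → write x, move S, go to s0
s0 | __zxyx[x]xxx   read x → write x, move L, go to s1
s1 | __zxy[x]xxxx   read x → write x, move L, go to s2
s2 | __zx[y]xxxxx   read y → write z, move R, go to s0
s0 | __zxz[x]xxxx   read x → write x, move L, go to s1
s1 | __zx[z]xxxxx   read z → write y, move S, go to s1
s1 | __zx[y]xxxxx   read y → write x, move S, go to s0
s0 | __zx[x]xxxxx   read x → write x, move L, go to s1
s1 | __z[x]xxxxxx   read x → write x, move L, go to s2
s2 | __[z]xxxxxxx   read z → write x, move S, go to s1
s1 | __[x]xxxxxxx   read x → write x, move L, go to s2
s2 | _[_]xxxxxxxx   read _ → write x, move R, go to s2
s2 | _x[x]xxxxxxx   read x → write x, move L, go to s0
s0 | _[x]xxxxxxxx   read x → write x, move L, go to s1
s1 | [_]xxxxxxxxx
Cell 2 holds x when M halts.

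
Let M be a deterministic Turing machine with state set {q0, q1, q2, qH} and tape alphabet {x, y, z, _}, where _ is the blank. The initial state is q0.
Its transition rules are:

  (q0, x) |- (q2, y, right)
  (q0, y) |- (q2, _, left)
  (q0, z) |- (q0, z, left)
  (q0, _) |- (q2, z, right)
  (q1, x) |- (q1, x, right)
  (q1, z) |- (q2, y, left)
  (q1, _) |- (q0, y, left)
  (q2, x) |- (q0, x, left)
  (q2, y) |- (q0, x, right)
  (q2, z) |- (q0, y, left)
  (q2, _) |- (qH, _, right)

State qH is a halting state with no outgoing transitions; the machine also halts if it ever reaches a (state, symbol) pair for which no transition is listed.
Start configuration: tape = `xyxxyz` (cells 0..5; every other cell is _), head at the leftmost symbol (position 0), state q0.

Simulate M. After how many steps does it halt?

q0 | _[x]yxxyz   read x → write y, move right, go to q2
q2 | _y[y]xxyz   read y → write x, move right, go to q0
q0 | _yx[x]xyz   read x → write y, move right, go to q2
q2 | _yxy[x]yz   read x → write x, move left, go to q0
q0 | _yx[y]xyz   read y → write _, move left, go to q2
q2 | _y[x]_xyz   read x → write x, move left, go to q0
q0 | _[y]x_xyz   read y → write _, move left, go to q2
q2 | [_]_x_xyz   read _ → write _, move right, go to qH
qH | _[_]x_xyz
M halts after 8 transitions.

8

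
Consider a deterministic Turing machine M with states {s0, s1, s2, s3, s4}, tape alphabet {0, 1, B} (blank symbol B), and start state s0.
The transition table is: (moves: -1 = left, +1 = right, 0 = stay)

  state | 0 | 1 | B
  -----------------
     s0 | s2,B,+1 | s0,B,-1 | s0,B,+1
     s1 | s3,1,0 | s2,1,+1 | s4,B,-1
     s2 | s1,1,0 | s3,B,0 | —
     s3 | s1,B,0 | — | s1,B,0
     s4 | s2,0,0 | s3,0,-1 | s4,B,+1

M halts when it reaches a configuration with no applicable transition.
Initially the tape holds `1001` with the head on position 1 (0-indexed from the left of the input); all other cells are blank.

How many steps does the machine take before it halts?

17

s0 | BB1[0]01   read 0 → write B, move +1, go to s2
s2 | BB1B[0]1   read 0 → write 1, move 0, go to s1
s1 | BB1B[1]1   read 1 → write 1, move +1, go to s2
s2 | BB1B1[1]   read 1 → write B, move 0, go to s3
s3 | BB1B1[B]   read B → write B, move 0, go to s1
s1 | BB1B1[B]   read B → write B, move -1, go to s4
s4 | BB1B[1]B   read 1 → write 0, move -1, go to s3
s3 | BB1[B]0B   read B → write B, move 0, go to s1
s1 | BB1[B]0B   read B → write B, move -1, go to s4
s4 | BB[1]B0B   read 1 → write 0, move -1, go to s3
s3 | B[B]0B0B   read B → write B, move 0, go to s1
s1 | B[B]0B0B   read B → write B, move -1, go to s4
s4 | [B]B0B0B   read B → write B, move +1, go to s4
s4 | B[B]0B0B   read B → write B, move +1, go to s4
s4 | BB[0]B0B   read 0 → write 0, move 0, go to s2
s2 | BB[0]B0B   read 0 → write 1, move 0, go to s1
s1 | BB[1]B0B   read 1 → write 1, move +1, go to s2
s2 | BB1[B]0B
M halts after 17 transitions.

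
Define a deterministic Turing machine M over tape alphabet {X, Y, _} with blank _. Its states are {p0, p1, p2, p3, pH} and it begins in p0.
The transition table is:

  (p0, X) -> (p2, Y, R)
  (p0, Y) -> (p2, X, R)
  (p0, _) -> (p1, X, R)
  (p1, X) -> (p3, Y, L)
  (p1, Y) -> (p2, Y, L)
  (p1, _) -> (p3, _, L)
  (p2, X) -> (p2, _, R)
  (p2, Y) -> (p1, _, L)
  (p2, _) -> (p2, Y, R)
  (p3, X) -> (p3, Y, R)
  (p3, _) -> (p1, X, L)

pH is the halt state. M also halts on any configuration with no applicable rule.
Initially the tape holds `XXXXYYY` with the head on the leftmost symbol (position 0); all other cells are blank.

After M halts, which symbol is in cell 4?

p0 | [X]XXXYYY   read X → write Y, move R, go to p2
p2 | Y[X]XXYYY   read X → write _, move R, go to p2
p2 | Y_[X]XYYY   read X → write _, move R, go to p2
p2 | Y__[X]YYY   read X → write _, move R, go to p2
p2 | Y___[Y]YY   read Y → write _, move L, go to p1
p1 | Y__[_]_YY   read _ → write _, move L, go to p3
p3 | Y_[_]__YY   read _ → write X, move L, go to p1
p1 | Y[_]X__YY   read _ → write _, move L, go to p3
p3 | [Y]_X__YY
Cell 4 holds _ when M halts.

_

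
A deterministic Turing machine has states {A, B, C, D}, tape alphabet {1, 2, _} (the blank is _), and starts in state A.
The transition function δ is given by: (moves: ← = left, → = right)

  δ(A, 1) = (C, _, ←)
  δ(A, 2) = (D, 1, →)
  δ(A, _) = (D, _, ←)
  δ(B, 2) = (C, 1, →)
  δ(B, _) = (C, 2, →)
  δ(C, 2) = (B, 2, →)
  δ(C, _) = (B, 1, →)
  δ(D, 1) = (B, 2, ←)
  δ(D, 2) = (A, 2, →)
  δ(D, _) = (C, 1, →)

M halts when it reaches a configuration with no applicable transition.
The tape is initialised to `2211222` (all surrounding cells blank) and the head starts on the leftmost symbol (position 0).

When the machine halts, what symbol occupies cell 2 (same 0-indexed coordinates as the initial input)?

2

A | [2]211222   read 2 → write 1, move →, go to D
D | 1[2]11222   read 2 → write 2, move →, go to A
A | 12[1]1222   read 1 → write _, move ←, go to C
C | 1[2]_1222   read 2 → write 2, move →, go to B
B | 12[_]1222   read _ → write 2, move →, go to C
C | 122[1]222
Cell 2 holds 2 when M halts.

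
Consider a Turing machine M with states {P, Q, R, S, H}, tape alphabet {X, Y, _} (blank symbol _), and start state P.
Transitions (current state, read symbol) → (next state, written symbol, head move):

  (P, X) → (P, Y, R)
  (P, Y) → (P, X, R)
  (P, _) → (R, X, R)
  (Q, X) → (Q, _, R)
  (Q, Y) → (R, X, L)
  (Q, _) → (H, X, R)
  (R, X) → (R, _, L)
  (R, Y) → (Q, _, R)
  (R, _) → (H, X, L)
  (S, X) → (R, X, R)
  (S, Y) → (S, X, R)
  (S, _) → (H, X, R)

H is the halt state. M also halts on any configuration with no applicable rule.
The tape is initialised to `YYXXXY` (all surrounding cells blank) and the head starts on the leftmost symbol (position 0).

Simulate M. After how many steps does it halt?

8

P | [Y]YXXXY__   read Y → write X, move R, go to P
P | X[Y]XXXY__   read Y → write X, move R, go to P
P | XX[X]XXY__   read X → write Y, move R, go to P
P | XXY[X]XY__   read X → write Y, move R, go to P
P | XXYY[X]Y__   read X → write Y, move R, go to P
P | XXYYY[Y]__   read Y → write X, move R, go to P
P | XXYYYX[_]_   read _ → write X, move R, go to R
R | XXYYYXX[_]   read _ → write X, move L, go to H
H | XXYYYX[X]X
M halts after 8 transitions.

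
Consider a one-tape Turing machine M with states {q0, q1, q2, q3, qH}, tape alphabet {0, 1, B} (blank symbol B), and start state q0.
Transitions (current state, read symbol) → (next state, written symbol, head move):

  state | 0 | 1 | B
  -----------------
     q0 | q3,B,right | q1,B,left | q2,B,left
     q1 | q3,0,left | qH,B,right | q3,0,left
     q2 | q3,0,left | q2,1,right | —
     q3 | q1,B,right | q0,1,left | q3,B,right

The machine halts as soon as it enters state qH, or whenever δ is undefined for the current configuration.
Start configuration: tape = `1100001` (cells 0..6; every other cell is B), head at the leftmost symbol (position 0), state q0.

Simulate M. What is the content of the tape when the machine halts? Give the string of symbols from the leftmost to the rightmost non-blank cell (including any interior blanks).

state=q0 head=0 tape=BB[1]100001   (q0,1)→(q1,B,left)
state=q1 head=-1 tape=B[B]B100001   (q1,B)→(q3,0,left)
state=q3 head=-2 tape=[B]0B100001   (q3,B)→(q3,B,right)
state=q3 head=-1 tape=B[0]B100001   (q3,0)→(q1,B,right)
state=q1 head=0 tape=BB[B]100001   (q1,B)→(q3,0,left)
state=q3 head=-1 tape=B[B]0100001   (q3,B)→(q3,B,right)
state=q3 head=0 tape=BB[0]100001   (q3,0)→(q1,B,right)
state=q1 head=1 tape=BBB[1]00001   (q1,1)→(qH,B,right)
state=qH head=2 tape=BBBB[0]0001
The non-blank tape span at halt is 00001.

00001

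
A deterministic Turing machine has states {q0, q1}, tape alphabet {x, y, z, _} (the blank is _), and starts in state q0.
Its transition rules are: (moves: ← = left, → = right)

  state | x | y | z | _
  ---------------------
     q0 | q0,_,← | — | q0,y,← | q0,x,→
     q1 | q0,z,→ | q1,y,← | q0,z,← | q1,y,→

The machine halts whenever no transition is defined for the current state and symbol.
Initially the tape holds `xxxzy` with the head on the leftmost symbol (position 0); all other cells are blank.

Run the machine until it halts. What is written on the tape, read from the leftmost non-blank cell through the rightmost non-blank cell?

q0 | ____[x]xxzy   read x → write _, move ←, go to q0
q0 | ___[_]_xxzy   read _ → write x, move →, go to q0
q0 | ___x[_]xxzy   read _ → write x, move →, go to q0
q0 | ___xx[x]xzy   read x → write _, move ←, go to q0
q0 | ___x[x]_xzy   read x → write _, move ←, go to q0
q0 | ___[x]__xzy   read x → write _, move ←, go to q0
q0 | __[_]___xzy   read _ → write x, move →, go to q0
q0 | __x[_]__xzy   read _ → write x, move →, go to q0
q0 | __xx[_]_xzy   read _ → write x, move →, go to q0
q0 | __xxx[_]xzy   read _ → write x, move →, go to q0
q0 | __xxxx[x]zy   read x → write _, move ←, go to q0
q0 | __xxx[x]_zy   read x → write _, move ←, go to q0
q0 | __xx[x]__zy   read x → write _, move ←, go to q0
q0 | __x[x]___zy   read x → write _, move ←, go to q0
q0 | __[x]____zy   read x → write _, move ←, go to q0
q0 | _[_]_____zy   read _ → write x, move →, go to q0
q0 | _x[_]____zy   read _ → write x, move →, go to q0
q0 | _xx[_]___zy   read _ → write x, move →, go to q0
q0 | _xxx[_]__zy   read _ → write x, move →, go to q0
q0 | _xxxx[_]_zy   read _ → write x, move →, go to q0
q0 | _xxxxx[_]zy   read _ → write x, move →, go to q0
q0 | _xxxxxx[z]y   read z → write y, move ←, go to q0
q0 | _xxxxx[x]yy   read x → write _, move ←, go to q0
q0 | _xxxx[x]_yy   read x → write _, move ←, go to q0
q0 | _xxx[x]__yy   read x → write _, move ←, go to q0
q0 | _xx[x]___yy   read x → write _, move ←, go to q0
q0 | _x[x]____yy   read x → write _, move ←, go to q0
q0 | _[x]_____yy   read x → write _, move ←, go to q0
q0 | [_]______yy   read _ → write x, move →, go to q0
q0 | x[_]_____yy   read _ → write x, move →, go to q0
q0 | xx[_]____yy   read _ → write x, move →, go to q0
q0 | xxx[_]___yy   read _ → write x, move →, go to q0
q0 | xxxx[_]__yy   read _ → write x, move →, go to q0
q0 | xxxxx[_]_yy   read _ → write x, move →, go to q0
q0 | xxxxxx[_]yy   read _ → write x, move →, go to q0
q0 | xxxxxxx[y]y
The non-blank tape span at halt is xxxxxxxyy.

xxxxxxxyy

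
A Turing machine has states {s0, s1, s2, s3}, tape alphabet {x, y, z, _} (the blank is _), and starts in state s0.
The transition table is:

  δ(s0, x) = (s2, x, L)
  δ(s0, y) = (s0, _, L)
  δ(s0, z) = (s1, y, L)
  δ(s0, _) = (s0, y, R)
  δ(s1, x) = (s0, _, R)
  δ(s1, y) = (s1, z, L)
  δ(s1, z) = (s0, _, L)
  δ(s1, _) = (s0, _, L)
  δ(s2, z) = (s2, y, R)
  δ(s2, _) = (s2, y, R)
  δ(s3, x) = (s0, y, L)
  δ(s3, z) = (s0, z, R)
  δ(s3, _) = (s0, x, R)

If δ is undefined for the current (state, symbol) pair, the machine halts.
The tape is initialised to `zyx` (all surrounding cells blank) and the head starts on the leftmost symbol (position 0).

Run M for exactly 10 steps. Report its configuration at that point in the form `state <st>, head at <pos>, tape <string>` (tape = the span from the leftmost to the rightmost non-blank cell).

s0 | ___[z]yx   read z → write y, move L, go to s1
s1 | __[_]yyx   read _ → write _, move L, go to s0
s0 | _[_]_yyx   read _ → write y, move R, go to s0
s0 | _y[_]yyx   read _ → write y, move R, go to s0
s0 | _yy[y]yx   read y → write _, move L, go to s0
s0 | _y[y]_yx   read y → write _, move L, go to s0
s0 | _[y]__yx   read y → write _, move L, go to s0
s0 | [_]___yx   read _ → write y, move R, go to s0
s0 | y[_]__yx   read _ → write y, move R, go to s0
s0 | yy[_]_yx   read _ → write y, move R, go to s0
s0 | yyy[_]yx
After 10 steps: state s0, head at 0, tape yyy_yx.

state s0, head at 0, tape yyy_yx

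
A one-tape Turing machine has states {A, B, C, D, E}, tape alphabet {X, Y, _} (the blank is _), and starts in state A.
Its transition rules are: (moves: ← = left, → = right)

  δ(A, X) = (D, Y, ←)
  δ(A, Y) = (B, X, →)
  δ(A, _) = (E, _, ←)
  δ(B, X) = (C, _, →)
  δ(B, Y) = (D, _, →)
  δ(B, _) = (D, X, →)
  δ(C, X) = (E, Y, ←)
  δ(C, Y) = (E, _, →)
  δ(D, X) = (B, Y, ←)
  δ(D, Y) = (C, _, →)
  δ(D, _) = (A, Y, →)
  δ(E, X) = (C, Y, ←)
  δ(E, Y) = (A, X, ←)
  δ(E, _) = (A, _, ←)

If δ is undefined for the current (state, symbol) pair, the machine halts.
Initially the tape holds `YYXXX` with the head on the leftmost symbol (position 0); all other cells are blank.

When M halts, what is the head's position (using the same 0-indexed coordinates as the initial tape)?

0

A | __[Y]YXXX   read Y → write X, move →, go to B
B | __X[Y]XXX   read Y → write _, move →, go to D
D | __X_[X]XX   read X → write Y, move ←, go to B
B | __X[_]YXX   read _ → write X, move →, go to D
D | __XX[Y]XX   read Y → write _, move →, go to C
C | __XX_[X]X   read X → write Y, move ←, go to E
E | __XX[_]YX   read _ → write _, move ←, go to A
A | __X[X]_YX   read X → write Y, move ←, go to D
D | __[X]Y_YX   read X → write Y, move ←, go to B
B | _[_]YY_YX   read _ → write X, move →, go to D
D | _X[Y]Y_YX   read Y → write _, move →, go to C
C | _X_[Y]_YX   read Y → write _, move →, go to E
E | _X__[_]YX   read _ → write _, move ←, go to A
A | _X_[_]_YX   read _ → write _, move ←, go to E
E | _X[_]__YX   read _ → write _, move ←, go to A
A | _[X]___YX   read X → write Y, move ←, go to D
D | [_]Y___YX   read _ → write Y, move →, go to A
A | Y[Y]___YX   read Y → write X, move →, go to B
B | YX[_]__YX   read _ → write X, move →, go to D
D | YXX[_]_YX   read _ → write Y, move →, go to A
A | YXXY[_]YX   read _ → write _, move ←, go to E
E | YXX[Y]_YX   read Y → write X, move ←, go to A
A | YX[X]X_YX   read X → write Y, move ←, go to D
D | Y[X]YX_YX   read X → write Y, move ←, go to B
B | [Y]YYX_YX   read Y → write _, move →, go to D
D | _[Y]YX_YX   read Y → write _, move →, go to C
C | __[Y]X_YX   read Y → write _, move →, go to E
E | ___[X]_YX   read X → write Y, move ←, go to C
C | __[_]Y_YX
At halt the head is at cell 0.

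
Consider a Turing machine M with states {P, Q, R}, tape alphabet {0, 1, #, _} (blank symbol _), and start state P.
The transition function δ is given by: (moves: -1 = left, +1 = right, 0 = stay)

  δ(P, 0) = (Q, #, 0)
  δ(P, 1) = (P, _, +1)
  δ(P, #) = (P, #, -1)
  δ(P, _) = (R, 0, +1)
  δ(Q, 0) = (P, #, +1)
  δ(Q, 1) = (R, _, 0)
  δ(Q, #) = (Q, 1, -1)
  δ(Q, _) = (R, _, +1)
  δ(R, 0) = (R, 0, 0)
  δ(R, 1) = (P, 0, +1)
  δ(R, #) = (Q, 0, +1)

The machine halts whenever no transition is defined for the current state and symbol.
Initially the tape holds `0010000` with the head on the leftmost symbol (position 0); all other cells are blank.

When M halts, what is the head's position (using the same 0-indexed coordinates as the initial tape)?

state=P head=0 tape=_[0]010000__   (P,0)→(Q,#,0)
state=Q head=0 tape=_[#]010000__   (Q,#)→(Q,1,-1)
state=Q head=-1 tape=[_]1010000__   (Q,_)→(R,_,+1)
state=R head=0 tape=_[1]010000__   (R,1)→(P,0,+1)
state=P head=1 tape=_0[0]10000__   (P,0)→(Q,#,0)
state=Q head=1 tape=_0[#]10000__   (Q,#)→(Q,1,-1)
state=Q head=0 tape=_[0]110000__   (Q,0)→(P,#,+1)
state=P head=1 tape=_#[1]10000__   (P,1)→(P,_,+1)
state=P head=2 tape=_#_[1]0000__   (P,1)→(P,_,+1)
state=P head=3 tape=_#__[0]000__   (P,0)→(Q,#,0)
state=Q head=3 tape=_#__[#]000__   (Q,#)→(Q,1,-1)
state=Q head=2 tape=_#_[_]1000__   (Q,_)→(R,_,+1)
state=R head=3 tape=_#__[1]000__   (R,1)→(P,0,+1)
state=P head=4 tape=_#__0[0]00__   (P,0)→(Q,#,0)
state=Q head=4 tape=_#__0[#]00__   (Q,#)→(Q,1,-1)
state=Q head=3 tape=_#__[0]100__   (Q,0)→(P,#,+1)
state=P head=4 tape=_#__#[1]00__   (P,1)→(P,_,+1)
state=P head=5 tape=_#__#_[0]0__   (P,0)→(Q,#,0)
state=Q head=5 tape=_#__#_[#]0__   (Q,#)→(Q,1,-1)
state=Q head=4 tape=_#__#[_]10__   (Q,_)→(R,_,+1)
state=R head=5 tape=_#__#_[1]0__   (R,1)→(P,0,+1)
state=P head=6 tape=_#__#_0[0]__   (P,0)→(Q,#,0)
state=Q head=6 tape=_#__#_0[#]__   (Q,#)→(Q,1,-1)
state=Q head=5 tape=_#__#_[0]1__   (Q,0)→(P,#,+1)
state=P head=6 tape=_#__#_#[1]__   (P,1)→(P,_,+1)
state=P head=7 tape=_#__#_#_[_]_   (P,_)→(R,0,+1)
state=R head=8 tape=_#__#_#_0[_]
At halt the head is at cell 8.

8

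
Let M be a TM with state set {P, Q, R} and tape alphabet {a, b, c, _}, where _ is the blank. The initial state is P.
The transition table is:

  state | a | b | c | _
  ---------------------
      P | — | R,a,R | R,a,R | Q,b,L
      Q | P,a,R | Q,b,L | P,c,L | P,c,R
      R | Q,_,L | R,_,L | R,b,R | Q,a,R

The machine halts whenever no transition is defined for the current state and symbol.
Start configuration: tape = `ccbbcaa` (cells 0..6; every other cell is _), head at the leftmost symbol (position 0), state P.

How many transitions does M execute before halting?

24

P | _____[c]cbbcaa   read c → write a, move R, go to R
R | _____a[c]bbcaa   read c → write b, move R, go to R
R | _____ab[b]bcaa   read b → write _, move L, go to R
R | _____a[b]_bcaa   read b → write _, move L, go to R
R | _____[a]__bcaa   read a → write _, move L, go to Q
Q | ____[_]___bcaa   read _ → write c, move R, go to P
P | ____c[_]__bcaa   read _ → write b, move L, go to Q
Q | ____[c]b__bcaa   read c → write c, move L, go to P
P | ___[_]cb__bcaa   read _ → write b, move L, go to Q
Q | __[_]bcb__bcaa   read _ → write c, move R, go to P
P | __c[b]cb__bcaa   read b → write a, move R, go to R
R | __ca[c]b__bcaa   read c → write b, move R, go to R
R | __cab[b]__bcaa   read b → write _, move L, go to R
R | __ca[b]___bcaa   read b → write _, move L, go to R
R | __c[a]____bcaa   read a → write _, move L, go to Q
Q | __[c]_____bcaa   read c → write c, move L, go to P
P | _[_]c_____bcaa   read _ → write b, move L, go to Q
Q | [_]bc_____bcaa   read _ → write c, move R, go to P
P | c[b]c_____bcaa   read b → write a, move R, go to R
R | ca[c]_____bcaa   read c → write b, move R, go to R
R | cab[_]____bcaa   read _ → write a, move R, go to Q
Q | caba[_]___bcaa   read _ → write c, move R, go to P
P | cabac[_]__bcaa   read _ → write b, move L, go to Q
Q | caba[c]b__bcaa   read c → write c, move L, go to P
P | cab[a]cb__bcaa
M halts after 24 transitions.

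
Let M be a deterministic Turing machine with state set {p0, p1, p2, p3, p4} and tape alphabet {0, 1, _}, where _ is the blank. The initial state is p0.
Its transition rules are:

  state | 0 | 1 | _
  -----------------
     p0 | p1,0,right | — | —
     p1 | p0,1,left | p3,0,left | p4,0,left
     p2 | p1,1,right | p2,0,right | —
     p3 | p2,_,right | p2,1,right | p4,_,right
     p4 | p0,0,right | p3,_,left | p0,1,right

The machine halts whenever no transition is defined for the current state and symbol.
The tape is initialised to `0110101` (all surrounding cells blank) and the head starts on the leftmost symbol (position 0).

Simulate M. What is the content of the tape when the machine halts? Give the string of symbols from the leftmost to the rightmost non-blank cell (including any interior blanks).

state=p0 head=0 tape=[0]110101   (p0,0)→(p1,0,right)
state=p1 head=1 tape=0[1]10101   (p1,1)→(p3,0,left)
state=p3 head=0 tape=[0]010101   (p3,0)→(p2,_,right)
state=p2 head=1 tape=_[0]10101   (p2,0)→(p1,1,right)
state=p1 head=2 tape=_1[1]0101   (p1,1)→(p3,0,left)
state=p3 head=1 tape=_[1]00101   (p3,1)→(p2,1,right)
state=p2 head=2 tape=_1[0]0101   (p2,0)→(p1,1,right)
state=p1 head=3 tape=_11[0]101   (p1,0)→(p0,1,left)
state=p0 head=2 tape=_1[1]1101
The non-blank tape span at halt is 111101.

111101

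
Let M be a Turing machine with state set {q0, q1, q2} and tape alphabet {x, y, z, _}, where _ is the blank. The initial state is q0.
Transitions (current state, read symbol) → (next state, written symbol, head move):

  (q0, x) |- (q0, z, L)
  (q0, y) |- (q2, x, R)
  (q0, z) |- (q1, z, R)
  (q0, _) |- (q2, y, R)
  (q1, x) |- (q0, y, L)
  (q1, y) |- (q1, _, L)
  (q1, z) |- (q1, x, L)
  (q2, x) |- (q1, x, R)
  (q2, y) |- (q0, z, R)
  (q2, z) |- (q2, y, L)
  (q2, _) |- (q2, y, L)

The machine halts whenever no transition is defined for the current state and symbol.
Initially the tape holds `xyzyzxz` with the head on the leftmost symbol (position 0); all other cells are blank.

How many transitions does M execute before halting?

14

state=q0 head=0 tape=__[x]yzyzxz   (q0,x)→(q0,z,L)
state=q0 head=-1 tape=_[_]zyzyzxz   (q0,_)→(q2,y,R)
state=q2 head=0 tape=_y[z]yzyzxz   (q2,z)→(q2,y,L)
state=q2 head=-1 tape=_[y]yyzyzxz   (q2,y)→(q0,z,R)
state=q0 head=0 tape=_z[y]yzyzxz   (q0,y)→(q2,x,R)
state=q2 head=1 tape=_zx[y]zyzxz   (q2,y)→(q0,z,R)
state=q0 head=2 tape=_zxz[z]yzxz   (q0,z)→(q1,z,R)
state=q1 head=3 tape=_zxzz[y]zxz   (q1,y)→(q1,_,L)
state=q1 head=2 tape=_zxz[z]_zxz   (q1,z)→(q1,x,L)
state=q1 head=1 tape=_zx[z]x_zxz   (q1,z)→(q1,x,L)
state=q1 head=0 tape=_z[x]xx_zxz   (q1,x)→(q0,y,L)
state=q0 head=-1 tape=_[z]yxx_zxz   (q0,z)→(q1,z,R)
state=q1 head=0 tape=_z[y]xx_zxz   (q1,y)→(q1,_,L)
state=q1 head=-1 tape=_[z]_xx_zxz   (q1,z)→(q1,x,L)
state=q1 head=-2 tape=[_]x_xx_zxz
M halts after 14 transitions.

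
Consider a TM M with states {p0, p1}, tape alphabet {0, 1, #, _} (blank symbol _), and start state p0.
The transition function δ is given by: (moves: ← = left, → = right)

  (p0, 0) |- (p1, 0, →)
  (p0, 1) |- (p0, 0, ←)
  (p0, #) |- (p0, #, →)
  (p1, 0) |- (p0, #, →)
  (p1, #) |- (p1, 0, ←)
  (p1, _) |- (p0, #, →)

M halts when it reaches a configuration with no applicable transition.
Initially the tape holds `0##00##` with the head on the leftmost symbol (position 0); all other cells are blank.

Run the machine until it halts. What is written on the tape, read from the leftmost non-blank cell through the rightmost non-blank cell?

state=p0 head=0 tape=[0]##00##__   (p0,0)→(p1,0,→)
state=p1 head=1 tape=0[#]#00##__   (p1,#)→(p1,0,←)
state=p1 head=0 tape=[0]0#00##__   (p1,0)→(p0,#,→)
state=p0 head=1 tape=#[0]#00##__   (p0,0)→(p1,0,→)
state=p1 head=2 tape=#0[#]00##__   (p1,#)→(p1,0,←)
state=p1 head=1 tape=#[0]000##__   (p1,0)→(p0,#,→)
state=p0 head=2 tape=##[0]00##__   (p0,0)→(p1,0,→)
state=p1 head=3 tape=##0[0]0##__   (p1,0)→(p0,#,→)
state=p0 head=4 tape=##0#[0]##__   (p0,0)→(p1,0,→)
state=p1 head=5 tape=##0#0[#]#__   (p1,#)→(p1,0,←)
state=p1 head=4 tape=##0#[0]0#__   (p1,0)→(p0,#,→)
state=p0 head=5 tape=##0##[0]#__   (p0,0)→(p1,0,→)
state=p1 head=6 tape=##0##0[#]__   (p1,#)→(p1,0,←)
state=p1 head=5 tape=##0##[0]0__   (p1,0)→(p0,#,→)
state=p0 head=6 tape=##0###[0]__   (p0,0)→(p1,0,→)
state=p1 head=7 tape=##0###0[_]_   (p1,_)→(p0,#,→)
state=p0 head=8 tape=##0###0#[_]
The non-blank tape span at halt is ##0###0#.

##0###0#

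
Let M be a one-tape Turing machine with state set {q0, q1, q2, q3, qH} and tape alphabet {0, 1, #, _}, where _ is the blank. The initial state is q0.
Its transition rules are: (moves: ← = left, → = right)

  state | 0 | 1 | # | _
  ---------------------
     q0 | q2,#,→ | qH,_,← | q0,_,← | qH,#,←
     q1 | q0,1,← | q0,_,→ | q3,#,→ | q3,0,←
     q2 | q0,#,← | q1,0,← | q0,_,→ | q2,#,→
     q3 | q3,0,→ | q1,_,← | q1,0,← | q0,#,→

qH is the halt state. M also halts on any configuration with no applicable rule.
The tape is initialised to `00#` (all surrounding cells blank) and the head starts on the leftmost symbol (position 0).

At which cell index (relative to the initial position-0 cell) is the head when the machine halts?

state=q0 head=0 tape=__[0]0#   (q0,0)→(q2,#,→)
state=q2 head=1 tape=__#[0]#   (q2,0)→(q0,#,←)
state=q0 head=0 tape=__[#]##   (q0,#)→(q0,_,←)
state=q0 head=-1 tape=_[_]_##   (q0,_)→(qH,#,←)
state=qH head=-2 tape=[_]#_##
At halt the head is at cell -2.

-2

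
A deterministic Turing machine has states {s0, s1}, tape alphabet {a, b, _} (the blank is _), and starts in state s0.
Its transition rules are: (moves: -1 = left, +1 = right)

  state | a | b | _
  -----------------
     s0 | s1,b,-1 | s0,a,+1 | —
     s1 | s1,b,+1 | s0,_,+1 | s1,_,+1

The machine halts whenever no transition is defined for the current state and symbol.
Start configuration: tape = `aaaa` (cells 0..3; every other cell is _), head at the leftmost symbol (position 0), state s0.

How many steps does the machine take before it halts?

12

state=s0 head=0 tape=_[a]aaa_   (s0,a)→(s1,b,-1)
state=s1 head=-1 tape=[_]baaa_   (s1,_)→(s1,_,+1)
state=s1 head=0 tape=_[b]aaa_   (s1,b)→(s0,_,+1)
state=s0 head=1 tape=__[a]aa_   (s0,a)→(s1,b,-1)
state=s1 head=0 tape=_[_]baa_   (s1,_)→(s1,_,+1)
state=s1 head=1 tape=__[b]aa_   (s1,b)→(s0,_,+1)
state=s0 head=2 tape=___[a]a_   (s0,a)→(s1,b,-1)
state=s1 head=1 tape=__[_]ba_   (s1,_)→(s1,_,+1)
state=s1 head=2 tape=___[b]a_   (s1,b)→(s0,_,+1)
state=s0 head=3 tape=____[a]_   (s0,a)→(s1,b,-1)
state=s1 head=2 tape=___[_]b_   (s1,_)→(s1,_,+1)
state=s1 head=3 tape=____[b]_   (s1,b)→(s0,_,+1)
state=s0 head=4 tape=_____[_]
M halts after 12 transitions.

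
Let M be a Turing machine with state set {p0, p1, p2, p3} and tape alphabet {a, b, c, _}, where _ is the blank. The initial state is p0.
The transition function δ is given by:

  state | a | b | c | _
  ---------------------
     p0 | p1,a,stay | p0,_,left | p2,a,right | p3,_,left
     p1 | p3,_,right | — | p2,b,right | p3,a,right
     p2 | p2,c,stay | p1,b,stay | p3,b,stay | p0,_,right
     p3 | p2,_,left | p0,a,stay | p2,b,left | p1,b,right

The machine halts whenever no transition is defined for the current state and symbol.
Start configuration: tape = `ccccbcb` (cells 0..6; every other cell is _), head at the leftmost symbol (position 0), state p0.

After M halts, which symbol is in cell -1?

b

state=p0 head=0 tape=_[c]cccbcb   (p0,c)→(p2,a,right)
state=p2 head=1 tape=_a[c]ccbcb   (p2,c)→(p3,b,stay)
state=p3 head=1 tape=_a[b]ccbcb   (p3,b)→(p0,a,stay)
state=p0 head=1 tape=_a[a]ccbcb   (p0,a)→(p1,a,stay)
state=p1 head=1 tape=_a[a]ccbcb   (p1,a)→(p3,_,right)
state=p3 head=2 tape=_a_[c]cbcb   (p3,c)→(p2,b,left)
state=p2 head=1 tape=_a[_]bcbcb   (p2,_)→(p0,_,right)
state=p0 head=2 tape=_a_[b]cbcb   (p0,b)→(p0,_,left)
state=p0 head=1 tape=_a[_]_cbcb   (p0,_)→(p3,_,left)
state=p3 head=0 tape=_[a]__cbcb   (p3,a)→(p2,_,left)
state=p2 head=-1 tape=[_]___cbcb   (p2,_)→(p0,_,right)
state=p0 head=0 tape=_[_]__cbcb   (p0,_)→(p3,_,left)
state=p3 head=-1 tape=[_]___cbcb   (p3,_)→(p1,b,right)
state=p1 head=0 tape=b[_]__cbcb   (p1,_)→(p3,a,right)
state=p3 head=1 tape=ba[_]_cbcb   (p3,_)→(p1,b,right)
state=p1 head=2 tape=bab[_]cbcb   (p1,_)→(p3,a,right)
state=p3 head=3 tape=baba[c]bcb   (p3,c)→(p2,b,left)
state=p2 head=2 tape=bab[a]bbcb   (p2,a)→(p2,c,stay)
state=p2 head=2 tape=bab[c]bbcb   (p2,c)→(p3,b,stay)
state=p3 head=2 tape=bab[b]bbcb   (p3,b)→(p0,a,stay)
state=p0 head=2 tape=bab[a]bbcb   (p0,a)→(p1,a,stay)
state=p1 head=2 tape=bab[a]bbcb   (p1,a)→(p3,_,right)
state=p3 head=3 tape=bab_[b]bcb   (p3,b)→(p0,a,stay)
state=p0 head=3 tape=bab_[a]bcb   (p0,a)→(p1,a,stay)
state=p1 head=3 tape=bab_[a]bcb   (p1,a)→(p3,_,right)
state=p3 head=4 tape=bab__[b]cb   (p3,b)→(p0,a,stay)
state=p0 head=4 tape=bab__[a]cb   (p0,a)→(p1,a,stay)
state=p1 head=4 tape=bab__[a]cb   (p1,a)→(p3,_,right)
state=p3 head=5 tape=bab___[c]b   (p3,c)→(p2,b,left)
state=p2 head=4 tape=bab__[_]bb   (p2,_)→(p0,_,right)
state=p0 head=5 tape=bab___[b]b   (p0,b)→(p0,_,left)
state=p0 head=4 tape=bab__[_]_b   (p0,_)→(p3,_,left)
state=p3 head=3 tape=bab_[_]__b   (p3,_)→(p1,b,right)
state=p1 head=4 tape=bab_b[_]_b   (p1,_)→(p3,a,right)
state=p3 head=5 tape=bab_ba[_]b   (p3,_)→(p1,b,right)
state=p1 head=6 tape=bab_bab[b]
Cell -1 holds b when M halts.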